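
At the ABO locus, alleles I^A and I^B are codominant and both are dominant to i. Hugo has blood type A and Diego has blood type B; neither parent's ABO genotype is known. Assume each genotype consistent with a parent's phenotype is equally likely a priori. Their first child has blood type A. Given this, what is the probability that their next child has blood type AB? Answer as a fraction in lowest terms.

Possible genotypes: Hugo ∈ {I^A I^A, I^A i}; Diego ∈ {I^B I^B, I^B i}.
Weight each parental genotype pair by prior × P(type-A child):
  I^A I^A × I^B i: posterior weight 2/3; P(next child type AB) = 1/2.
  I^A i × I^B i: posterior weight 1/3; P(next child type AB) = 1/4.
Weighted sum = 5/12.

5/12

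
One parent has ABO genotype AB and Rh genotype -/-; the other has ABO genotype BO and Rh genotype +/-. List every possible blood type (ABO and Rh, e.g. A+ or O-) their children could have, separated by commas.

A+, A-, B+, B-, AB+, AB-

Gametes from AB × BO give offspring ABO genotypes AB, AO, BB, BO, i.e. phenotypes A, B, AB.
Rh cross -/- × +/- → phenotypes Rh+, Rh-.
Combining independently: A+, A-, B+, B-, AB+, AB-.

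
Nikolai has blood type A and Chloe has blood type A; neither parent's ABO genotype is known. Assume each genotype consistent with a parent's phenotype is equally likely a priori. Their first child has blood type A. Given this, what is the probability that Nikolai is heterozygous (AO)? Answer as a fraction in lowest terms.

7/15

Possible genotypes: Nikolai ∈ {AA, AO}; Chloe ∈ {AA, AO}.
Weight each parental genotype pair by prior × P(type-A child):
  AA × AA: posterior weight 4/15.
  AA × AO: posterior weight 4/15.
  AO × AA: posterior weight 4/15.
  AO × AO: posterior weight 1/5.
Sum the posterior weight over pairs where Nikolai is AO: 7/15.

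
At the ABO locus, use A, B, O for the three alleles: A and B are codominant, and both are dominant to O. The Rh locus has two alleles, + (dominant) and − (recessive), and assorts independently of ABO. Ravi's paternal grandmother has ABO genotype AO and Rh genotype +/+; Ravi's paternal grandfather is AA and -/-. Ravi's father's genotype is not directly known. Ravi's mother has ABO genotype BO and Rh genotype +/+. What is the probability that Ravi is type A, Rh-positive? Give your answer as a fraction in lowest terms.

Ravi's father's ABO genotype from AO × AA: 1/2 AA, 1/2 AO.
Crossing each possibility with the mother BO and summing P(type A): 1/2·1/2 + 1/2·1/4 = 3/8.
Similarly for Rh via the father's Rh distribution: P(Rh+) = 1.
Independent loci: 3/8 × 1 = 3/8.

3/8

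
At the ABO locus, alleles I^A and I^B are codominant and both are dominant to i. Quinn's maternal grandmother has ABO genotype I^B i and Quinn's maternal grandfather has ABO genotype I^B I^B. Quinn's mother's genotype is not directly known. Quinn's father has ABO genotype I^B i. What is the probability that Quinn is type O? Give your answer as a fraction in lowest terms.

1/8

Quinn's mother's ABO genotype from I^B i × I^B I^B: 1/2 I^B I^B, 1/2 I^B i.
Crossing each possibility with the father I^B i and summing P(type O): 1/2·0 + 1/2·1/4 = 1/8.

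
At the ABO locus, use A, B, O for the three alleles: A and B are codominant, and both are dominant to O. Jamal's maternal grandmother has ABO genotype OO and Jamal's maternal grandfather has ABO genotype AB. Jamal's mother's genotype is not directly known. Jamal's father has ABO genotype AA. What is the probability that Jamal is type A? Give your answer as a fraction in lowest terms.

3/4

Jamal's mother's ABO genotype from OO × AB: 1/2 AO, 1/2 BO.
Crossing each possibility with the father AA and summing P(type A): 1/2·1 + 1/2·1/2 = 3/4.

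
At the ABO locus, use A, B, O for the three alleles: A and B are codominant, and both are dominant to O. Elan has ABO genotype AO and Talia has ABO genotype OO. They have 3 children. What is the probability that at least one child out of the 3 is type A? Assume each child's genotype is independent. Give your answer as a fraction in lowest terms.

ABO cross AO × OO → 1/2 O, 1/2 A.
So P(type A) = 1/2 per child.
P(none) = (1/2)^3 = 1/8; P(at least one) = 1 − 1/8 = 7/8.

7/8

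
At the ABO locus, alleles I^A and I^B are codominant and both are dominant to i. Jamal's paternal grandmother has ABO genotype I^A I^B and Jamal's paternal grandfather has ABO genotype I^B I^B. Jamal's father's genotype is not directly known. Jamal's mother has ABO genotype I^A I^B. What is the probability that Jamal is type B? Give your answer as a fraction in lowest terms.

3/8

Jamal's father's ABO genotype from I^A I^B × I^B I^B: 1/2 I^A I^B, 1/2 I^B I^B.
Crossing each possibility with the mother I^A I^B and summing P(type B): 1/2·1/4 + 1/2·1/2 = 3/8.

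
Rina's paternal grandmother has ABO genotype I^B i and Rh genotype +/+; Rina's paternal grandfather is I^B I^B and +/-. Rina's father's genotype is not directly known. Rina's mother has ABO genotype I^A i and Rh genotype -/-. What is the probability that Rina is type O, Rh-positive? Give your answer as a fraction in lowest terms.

3/32

Rina's father's ABO genotype from I^B i × I^B I^B: 1/2 I^B I^B, 1/2 I^B i.
Crossing each possibility with the mother I^A i and summing P(type O): 1/2·0 + 1/2·1/4 = 1/8.
Similarly for Rh via the father's Rh distribution: P(Rh+) = 3/4.
Independent loci: 1/8 × 3/4 = 3/32.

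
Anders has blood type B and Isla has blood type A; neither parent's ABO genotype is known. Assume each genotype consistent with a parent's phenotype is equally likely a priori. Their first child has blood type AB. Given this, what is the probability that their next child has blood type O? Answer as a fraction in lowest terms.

Possible genotypes: Anders ∈ {I^B I^B, I^B i}; Isla ∈ {I^A I^A, I^A i}.
Weight each parental genotype pair by prior × P(type-AB child):
  I^B I^B × I^A I^A: posterior weight 4/9; P(next child type O) = 0.
  I^B I^B × I^A i: posterior weight 2/9; P(next child type O) = 0.
  I^B i × I^A I^A: posterior weight 2/9; P(next child type O) = 0.
  I^B i × I^A i: posterior weight 1/9; P(next child type O) = 1/4.
Weighted sum = 1/36.

1/36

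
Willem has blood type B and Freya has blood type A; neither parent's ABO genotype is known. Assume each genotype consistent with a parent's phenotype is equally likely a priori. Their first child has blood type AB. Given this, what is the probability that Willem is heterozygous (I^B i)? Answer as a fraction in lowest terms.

1/3

Possible genotypes: Willem ∈ {I^B I^B, I^B i}; Freya ∈ {I^A I^A, I^A i}.
Weight each parental genotype pair by prior × P(type-AB child):
  I^B I^B × I^A I^A: posterior weight 4/9.
  I^B I^B × I^A i: posterior weight 2/9.
  I^B i × I^A I^A: posterior weight 2/9.
  I^B i × I^A i: posterior weight 1/9.
Sum the posterior weight over pairs where Willem is I^B i: 1/3.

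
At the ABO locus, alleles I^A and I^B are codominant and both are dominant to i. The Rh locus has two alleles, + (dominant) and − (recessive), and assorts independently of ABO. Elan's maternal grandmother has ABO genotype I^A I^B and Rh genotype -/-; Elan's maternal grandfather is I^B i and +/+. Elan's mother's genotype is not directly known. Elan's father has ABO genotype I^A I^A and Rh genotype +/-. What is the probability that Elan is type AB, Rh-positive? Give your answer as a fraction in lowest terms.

3/8

Elan's mother's ABO genotype from I^A I^B × I^B i: 1/4 I^A I^B, 1/4 I^A i, 1/4 I^B I^B, 1/4 I^B i.
Crossing each possibility with the father I^A I^A and summing P(type AB): 1/4·1/2 + 1/4·0 + 1/4·1 + 1/4·1/2 = 1/2.
Similarly for Rh via the mother's Rh distribution: P(Rh+) = 3/4.
Independent loci: 1/2 × 3/4 = 3/8.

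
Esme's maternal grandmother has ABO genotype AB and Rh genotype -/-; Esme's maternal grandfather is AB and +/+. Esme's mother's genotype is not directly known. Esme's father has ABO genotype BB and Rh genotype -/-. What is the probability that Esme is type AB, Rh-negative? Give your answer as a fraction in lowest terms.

1/4

Esme's mother's ABO genotype from AB × AB: 1/4 AA, 1/2 AB, 1/4 BB.
Crossing each possibility with the father BB and summing P(type AB): 1/4·1 + 1/2·1/2 + 1/4·0 = 1/2.
Similarly for Rh via the mother's Rh distribution: P(Rh-) = 1/2.
Independent loci: 1/2 × 1/2 = 1/4.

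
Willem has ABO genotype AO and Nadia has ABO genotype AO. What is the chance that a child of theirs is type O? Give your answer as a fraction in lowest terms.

1/4

ABO cross AO × AO → offspring phenotypes: 1/4 O, 3/4 A.
So P(type O) = 1/4.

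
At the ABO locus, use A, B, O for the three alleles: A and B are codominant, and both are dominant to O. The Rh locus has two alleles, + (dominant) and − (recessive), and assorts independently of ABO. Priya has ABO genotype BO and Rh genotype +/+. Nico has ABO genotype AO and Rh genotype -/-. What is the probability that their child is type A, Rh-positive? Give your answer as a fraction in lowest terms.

1/4

ABO cross BO × AO → offspring phenotypes: 1/4 O, 1/4 A, 1/4 B, 1/4 AB.
Rh cross +/+ × -/- → 1 Rh+.
Independent loci: P(type A, Rh-positive) = 1/4 × 1 = 1/4.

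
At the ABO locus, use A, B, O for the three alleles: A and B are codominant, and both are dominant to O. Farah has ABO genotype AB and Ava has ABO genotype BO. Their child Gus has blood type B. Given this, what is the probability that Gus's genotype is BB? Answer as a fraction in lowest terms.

Cross AB × BO → 1/4 AB, 1/4 AO, 1/4 BB, 1/4 BO.
Type-B genotypes among offspring: BB (1/4), BO (1/4); total 1/2.
P(BB | type B) = (1/4) / (1/2) = 1/2.

1/2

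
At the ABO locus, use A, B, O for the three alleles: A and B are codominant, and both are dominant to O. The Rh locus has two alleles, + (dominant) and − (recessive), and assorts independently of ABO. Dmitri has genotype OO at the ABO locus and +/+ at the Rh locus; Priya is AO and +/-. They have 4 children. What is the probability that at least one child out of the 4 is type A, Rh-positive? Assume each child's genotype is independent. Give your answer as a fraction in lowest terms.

15/16

ABO cross OO × AO → 1/2 O, 1/2 A.
Rh cross +/+ × +/- → 1 Rh+; so P(type A, Rh-positive) = 1/2 × 1 = 1/2 per child.
P(none) = (1/2)^4 = 1/16; P(at least one) = 1 − 1/16 = 15/16.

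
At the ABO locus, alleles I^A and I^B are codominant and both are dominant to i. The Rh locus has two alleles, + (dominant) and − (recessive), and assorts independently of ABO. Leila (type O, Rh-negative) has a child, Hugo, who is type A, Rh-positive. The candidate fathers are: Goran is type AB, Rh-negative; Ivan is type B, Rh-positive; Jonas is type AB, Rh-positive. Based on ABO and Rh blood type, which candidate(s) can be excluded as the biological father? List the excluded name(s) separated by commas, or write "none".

A candidate is excluded only if no genotype consistent with his phenotype could produce a type A, Rh-positive child with a type O, Rh-negative mother.
Goran (type AB, Rh-): no genotype consistent with that phenotype can produce a type-A Rh+ child with a type-O mother.
Ivan (type B, Rh+): no genotype consistent with that phenotype can produce a type-A Rh+ child with a type-O mother.

Goran, Ivan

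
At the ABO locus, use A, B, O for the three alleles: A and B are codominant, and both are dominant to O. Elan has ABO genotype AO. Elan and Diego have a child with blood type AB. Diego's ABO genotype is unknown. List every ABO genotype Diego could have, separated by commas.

AB, BB, BO

For each candidate genotype of Diego, check whether crossing it with AO can produce every observed child phenotype.
  AA → possible child types {A} ✗
  AB → possible child types {A, B, AB} ✓
  AO → possible child types {O, A} ✗
  BB → possible child types {B, AB} ✓
  BO → possible child types {O, A, B, AB} ✓
  OO → possible child types {O, A} ✗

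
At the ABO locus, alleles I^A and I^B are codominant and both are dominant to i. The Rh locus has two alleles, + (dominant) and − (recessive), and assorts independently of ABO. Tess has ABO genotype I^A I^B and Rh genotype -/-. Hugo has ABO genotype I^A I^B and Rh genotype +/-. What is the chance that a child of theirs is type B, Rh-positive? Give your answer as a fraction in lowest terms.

1/8

ABO cross I^A I^B × I^A I^B → offspring phenotypes: 1/4 A, 1/4 B, 1/2 AB.
Rh cross -/- × +/- → 1/2 Rh+, 1/2 Rh-.
Independent loci: P(type B, Rh-positive) = 1/4 × 1/2 = 1/8.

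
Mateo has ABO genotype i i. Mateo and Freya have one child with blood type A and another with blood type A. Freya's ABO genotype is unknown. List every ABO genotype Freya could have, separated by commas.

For each candidate genotype of Freya, check whether crossing it with i i can produce every observed child phenotype.
  I^A I^A → possible child types {A} ✓
  I^A I^B → possible child types {A, B} ✓
  I^A i → possible child types {O, A} ✓
  I^B I^B → possible child types {B} ✗
  I^B i → possible child types {O, B} ✗
  i i → possible child types {O} ✗

I^A I^A, I^A I^B, I^A i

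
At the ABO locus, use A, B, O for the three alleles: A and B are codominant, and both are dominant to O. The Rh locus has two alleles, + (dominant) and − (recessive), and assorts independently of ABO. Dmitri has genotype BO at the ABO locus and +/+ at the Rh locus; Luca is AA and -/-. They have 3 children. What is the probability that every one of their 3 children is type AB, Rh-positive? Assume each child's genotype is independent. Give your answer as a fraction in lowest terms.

ABO cross BO × AA → 1/2 A, 1/2 AB.
Rh cross +/+ × -/- → 1 Rh+; so P(type AB, Rh-positive) = 1/2 × 1 = 1/2 per child.
All 3 independent: (1/2)^3 = 1/8.

1/8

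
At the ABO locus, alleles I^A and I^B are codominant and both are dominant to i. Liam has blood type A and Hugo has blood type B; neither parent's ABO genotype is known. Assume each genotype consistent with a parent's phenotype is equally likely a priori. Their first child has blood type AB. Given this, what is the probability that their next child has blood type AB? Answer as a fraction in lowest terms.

Possible genotypes: Liam ∈ {I^A I^A, I^A i}; Hugo ∈ {I^B I^B, I^B i}.
Weight each parental genotype pair by prior × P(type-AB child):
  I^A I^A × I^B I^B: posterior weight 4/9; P(next child type AB) = 1.
  I^A I^A × I^B i: posterior weight 2/9; P(next child type AB) = 1/2.
  I^A i × I^B I^B: posterior weight 2/9; P(next child type AB) = 1/2.
  I^A i × I^B i: posterior weight 1/9; P(next child type AB) = 1/4.
Weighted sum = 25/36.

25/36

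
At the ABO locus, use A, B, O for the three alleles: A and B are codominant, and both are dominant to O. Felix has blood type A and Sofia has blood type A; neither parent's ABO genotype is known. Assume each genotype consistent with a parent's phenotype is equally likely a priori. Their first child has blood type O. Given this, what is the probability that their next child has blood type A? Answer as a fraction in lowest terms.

3/4

Possible genotypes: Felix ∈ {AA, AO}; Sofia ∈ {AA, AO}.
Weight each parental genotype pair by prior × P(type-O child):
  AO × AO: posterior weight 1; P(next child type A) = 3/4.
Weighted sum = 3/4.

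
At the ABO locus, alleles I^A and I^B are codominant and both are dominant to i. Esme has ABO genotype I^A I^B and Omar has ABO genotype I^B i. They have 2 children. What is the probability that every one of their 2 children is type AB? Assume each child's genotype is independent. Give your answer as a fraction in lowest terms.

1/16

ABO cross I^A I^B × I^B i → 1/4 A, 1/2 B, 1/4 AB.
So P(type AB) = 1/4 per child.
All 2 independent: (1/4)^2 = 1/16.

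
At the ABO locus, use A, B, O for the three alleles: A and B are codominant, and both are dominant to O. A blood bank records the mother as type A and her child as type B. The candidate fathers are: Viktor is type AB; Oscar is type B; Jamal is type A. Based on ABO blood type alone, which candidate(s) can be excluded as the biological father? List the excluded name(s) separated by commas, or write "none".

Jamal

A candidate is excluded only if no genotype consistent with his phenotype could produce a type B child with a type A mother.
Jamal (type A): no genotype consistent with that phenotype can produce a type-B child with a type-A mother.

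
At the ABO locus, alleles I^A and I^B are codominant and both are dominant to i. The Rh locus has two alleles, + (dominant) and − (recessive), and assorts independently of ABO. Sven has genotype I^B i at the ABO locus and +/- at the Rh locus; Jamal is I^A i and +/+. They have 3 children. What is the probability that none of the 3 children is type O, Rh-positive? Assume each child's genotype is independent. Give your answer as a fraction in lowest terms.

27/64

ABO cross I^B i × I^A i → 1/4 O, 1/4 A, 1/4 B, 1/4 AB.
Rh cross +/- × +/+ → 1 Rh+; so P(type O, Rh-positive) = 1/4 × 1 = 1/4 per child.
P(not type O, Rh-positive) = 3/4 for one child; (3/4)^3 = 27/64.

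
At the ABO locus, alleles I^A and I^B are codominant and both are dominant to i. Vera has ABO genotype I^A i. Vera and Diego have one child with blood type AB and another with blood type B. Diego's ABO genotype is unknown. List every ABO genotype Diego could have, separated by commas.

For each candidate genotype of Diego, check whether crossing it with I^A i can produce every observed child phenotype.
  I^A I^A → possible child types {A} ✗
  I^A I^B → possible child types {A, B, AB} ✓
  I^A i → possible child types {O, A} ✗
  I^B I^B → possible child types {B, AB} ✓
  I^B i → possible child types {O, A, B, AB} ✓
  i i → possible child types {O, A} ✗

I^A I^B, I^B I^B, I^B i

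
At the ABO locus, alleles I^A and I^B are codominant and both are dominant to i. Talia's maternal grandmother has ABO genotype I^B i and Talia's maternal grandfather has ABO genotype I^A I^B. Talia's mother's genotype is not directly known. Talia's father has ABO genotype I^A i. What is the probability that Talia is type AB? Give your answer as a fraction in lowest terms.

Talia's mother's ABO genotype from I^B i × I^A I^B: 1/4 I^A I^B, 1/4 I^A i, 1/4 I^B I^B, 1/4 I^B i.
Crossing each possibility with the father I^A i and summing P(type AB): 1/4·1/4 + 1/4·0 + 1/4·1/2 + 1/4·1/4 = 1/4.

1/4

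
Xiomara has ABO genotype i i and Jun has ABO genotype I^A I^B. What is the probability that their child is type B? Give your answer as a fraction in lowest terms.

1/2

ABO cross i i × I^A I^B → offspring phenotypes: 1/2 A, 1/2 B.
So P(type B) = 1/2.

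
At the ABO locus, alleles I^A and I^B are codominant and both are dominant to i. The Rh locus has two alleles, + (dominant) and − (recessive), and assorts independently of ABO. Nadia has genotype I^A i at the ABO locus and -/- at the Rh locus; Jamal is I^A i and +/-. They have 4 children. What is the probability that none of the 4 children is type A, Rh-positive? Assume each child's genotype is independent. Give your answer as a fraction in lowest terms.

ABO cross I^A i × I^A i → 1/4 O, 3/4 A.
Rh cross -/- × +/- → 1/2 Rh+, 1/2 Rh-; so P(type A, Rh-positive) = 3/4 × 1/2 = 3/8 per child.
P(not type A, Rh-positive) = 5/8 for one child; (5/8)^4 = 625/4096.

625/4096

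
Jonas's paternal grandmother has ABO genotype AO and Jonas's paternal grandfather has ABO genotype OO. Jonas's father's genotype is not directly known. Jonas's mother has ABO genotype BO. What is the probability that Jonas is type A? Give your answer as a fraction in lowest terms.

Jonas's father's ABO genotype from AO × OO: 1/2 AO, 1/2 OO.
Crossing each possibility with the mother BO and summing P(type A): 1/2·1/4 + 1/2·0 = 1/8.

1/8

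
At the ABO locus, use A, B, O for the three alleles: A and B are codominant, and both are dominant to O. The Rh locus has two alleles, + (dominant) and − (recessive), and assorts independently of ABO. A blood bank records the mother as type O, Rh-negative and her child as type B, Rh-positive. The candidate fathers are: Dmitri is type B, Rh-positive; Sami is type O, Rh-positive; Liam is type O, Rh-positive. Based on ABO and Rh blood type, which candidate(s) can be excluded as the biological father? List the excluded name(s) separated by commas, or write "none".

A candidate is excluded only if no genotype consistent with his phenotype could produce a type B, Rh-positive child with a type O, Rh-negative mother.
Sami (type O, Rh+): no genotype consistent with that phenotype can produce a type-B Rh+ child with a type-O mother.
Liam (type O, Rh+): no genotype consistent with that phenotype can produce a type-B Rh+ child with a type-O mother.

Sami, Liam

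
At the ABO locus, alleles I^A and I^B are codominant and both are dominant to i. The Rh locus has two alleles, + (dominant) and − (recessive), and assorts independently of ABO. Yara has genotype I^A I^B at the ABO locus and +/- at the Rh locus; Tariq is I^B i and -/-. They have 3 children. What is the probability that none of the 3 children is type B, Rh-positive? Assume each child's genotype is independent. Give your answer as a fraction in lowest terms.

ABO cross I^A I^B × I^B i → 1/4 A, 1/2 B, 1/4 AB.
Rh cross +/- × -/- → 1/2 Rh+, 1/2 Rh-; so P(type B, Rh-positive) = 1/2 × 1/2 = 1/4 per child.
P(not type B, Rh-positive) = 3/4 for one child; (3/4)^3 = 27/64.

27/64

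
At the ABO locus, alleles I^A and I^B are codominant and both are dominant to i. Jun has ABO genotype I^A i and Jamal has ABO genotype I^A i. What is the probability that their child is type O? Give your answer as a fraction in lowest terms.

ABO cross I^A i × I^A i → offspring phenotypes: 1/4 O, 3/4 A.
So P(type O) = 1/4.

1/4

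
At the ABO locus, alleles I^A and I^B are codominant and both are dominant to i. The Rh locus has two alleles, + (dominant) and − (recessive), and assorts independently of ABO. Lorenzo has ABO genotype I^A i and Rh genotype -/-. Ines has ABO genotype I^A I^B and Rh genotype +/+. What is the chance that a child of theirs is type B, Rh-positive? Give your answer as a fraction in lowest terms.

1/4

ABO cross I^A i × I^A I^B → offspring phenotypes: 1/2 A, 1/4 B, 1/4 AB.
Rh cross -/- × +/+ → 1 Rh+.
Independent loci: P(type B, Rh-positive) = 1/4 × 1 = 1/4.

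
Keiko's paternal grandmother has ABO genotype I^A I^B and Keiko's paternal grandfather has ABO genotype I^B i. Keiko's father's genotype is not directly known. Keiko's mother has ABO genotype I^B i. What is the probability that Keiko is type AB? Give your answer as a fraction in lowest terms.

Keiko's father's ABO genotype from I^A I^B × I^B i: 1/4 I^A I^B, 1/4 I^A i, 1/4 I^B I^B, 1/4 I^B i.
Crossing each possibility with the mother I^B i and summing P(type AB): 1/4·1/4 + 1/4·1/4 + 1/4·0 + 1/4·0 = 1/8.

1/8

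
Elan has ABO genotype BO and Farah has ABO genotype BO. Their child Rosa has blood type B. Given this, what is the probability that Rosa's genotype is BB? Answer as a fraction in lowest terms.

1/3

Cross BO × BO → 1/4 BB, 1/2 BO, 1/4 OO.
Type-B genotypes among offspring: BB (1/4), BO (1/2); total 3/4.
P(BB | type B) = (1/4) / (3/4) = 1/3.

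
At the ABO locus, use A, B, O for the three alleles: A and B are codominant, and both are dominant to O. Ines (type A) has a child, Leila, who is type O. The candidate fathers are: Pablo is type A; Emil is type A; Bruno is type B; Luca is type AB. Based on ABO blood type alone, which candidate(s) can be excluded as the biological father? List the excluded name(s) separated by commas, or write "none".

Luca

A candidate is excluded only if no genotype consistent with his phenotype could produce a type O child with a type A mother.
Luca (type AB): no genotype consistent with that phenotype can produce a type-O child with a type-A mother.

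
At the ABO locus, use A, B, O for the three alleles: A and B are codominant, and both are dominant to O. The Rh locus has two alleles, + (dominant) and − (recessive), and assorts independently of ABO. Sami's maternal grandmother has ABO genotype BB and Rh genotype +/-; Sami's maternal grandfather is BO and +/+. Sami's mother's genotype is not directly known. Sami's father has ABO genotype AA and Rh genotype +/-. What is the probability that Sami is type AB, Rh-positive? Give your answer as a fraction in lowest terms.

Sami's mother's ABO genotype from BB × BO: 1/2 BB, 1/2 BO.
Crossing each possibility with the father AA and summing P(type AB): 1/2·1 + 1/2·1/2 = 3/4.
Similarly for Rh via the mother's Rh distribution: P(Rh+) = 7/8.
Independent loci: 3/4 × 7/8 = 21/32.

21/32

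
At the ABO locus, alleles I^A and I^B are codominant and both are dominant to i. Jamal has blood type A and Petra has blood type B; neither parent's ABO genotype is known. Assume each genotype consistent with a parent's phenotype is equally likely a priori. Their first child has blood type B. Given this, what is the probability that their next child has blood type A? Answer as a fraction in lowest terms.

Possible genotypes: Jamal ∈ {I^A I^A, I^A i}; Petra ∈ {I^B I^B, I^B i}.
Weight each parental genotype pair by prior × P(type-B child):
  I^A i × I^B I^B: posterior weight 2/3; P(next child type A) = 0.
  I^A i × I^B i: posterior weight 1/3; P(next child type A) = 1/4.
Weighted sum = 1/12.

1/12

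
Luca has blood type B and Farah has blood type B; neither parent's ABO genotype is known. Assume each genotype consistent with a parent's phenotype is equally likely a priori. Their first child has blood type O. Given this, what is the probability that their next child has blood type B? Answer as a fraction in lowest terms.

Possible genotypes: Luca ∈ {BB, BO}; Farah ∈ {BB, BO}.
Weight each parental genotype pair by prior × P(type-O child):
  BO × BO: posterior weight 1; P(next child type B) = 3/4.
Weighted sum = 3/4.

3/4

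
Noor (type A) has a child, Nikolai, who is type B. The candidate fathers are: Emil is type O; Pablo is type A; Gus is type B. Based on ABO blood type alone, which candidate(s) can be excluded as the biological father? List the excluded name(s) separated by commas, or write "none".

A candidate is excluded only if no genotype consistent with his phenotype could produce a type B child with a type A mother.
Emil (type O): no genotype consistent with that phenotype can produce a type-B child with a type-A mother.
Pablo (type A): no genotype consistent with that phenotype can produce a type-B child with a type-A mother.

Emil, Pablo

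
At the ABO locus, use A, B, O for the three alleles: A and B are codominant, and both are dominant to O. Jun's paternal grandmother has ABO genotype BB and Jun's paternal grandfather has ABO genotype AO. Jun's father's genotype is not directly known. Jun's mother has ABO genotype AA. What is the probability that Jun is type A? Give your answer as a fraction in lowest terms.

1/2

Jun's father's ABO genotype from BB × AO: 1/2 AB, 1/2 BO.
Crossing each possibility with the mother AA and summing P(type A): 1/2·1/2 + 1/2·1/2 = 1/2.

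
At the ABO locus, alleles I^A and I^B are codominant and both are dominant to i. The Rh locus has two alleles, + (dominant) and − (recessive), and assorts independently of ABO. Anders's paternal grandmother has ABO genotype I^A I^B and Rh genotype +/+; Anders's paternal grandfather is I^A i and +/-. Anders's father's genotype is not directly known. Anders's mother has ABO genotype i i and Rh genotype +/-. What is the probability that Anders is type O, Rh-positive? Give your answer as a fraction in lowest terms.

7/32

Anders's father's ABO genotype from I^A I^B × I^A i: 1/4 I^A I^A, 1/4 I^A I^B, 1/4 I^A i, 1/4 I^B i.
Crossing each possibility with the mother i i and summing P(type O): 1/4·0 + 1/4·0 + 1/4·1/2 + 1/4·1/2 = 1/4.
Similarly for Rh via the father's Rh distribution: P(Rh+) = 7/8.
Independent loci: 1/4 × 7/8 = 7/32.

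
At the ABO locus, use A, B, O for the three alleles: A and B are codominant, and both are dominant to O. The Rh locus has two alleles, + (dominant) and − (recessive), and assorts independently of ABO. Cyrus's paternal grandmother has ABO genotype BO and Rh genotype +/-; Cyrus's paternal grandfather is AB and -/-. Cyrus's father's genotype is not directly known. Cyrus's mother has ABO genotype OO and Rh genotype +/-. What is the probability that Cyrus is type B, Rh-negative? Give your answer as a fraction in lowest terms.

Cyrus's father's ABO genotype from BO × AB: 1/4 AB, 1/4 AO, 1/4 BB, 1/4 BO.
Crossing each possibility with the mother OO and summing P(type B): 1/4·1/2 + 1/4·0 + 1/4·1 + 1/4·1/2 = 1/2.
Similarly for Rh via the father's Rh distribution: P(Rh-) = 3/8.
Independent loci: 1/2 × 3/8 = 3/16.

3/16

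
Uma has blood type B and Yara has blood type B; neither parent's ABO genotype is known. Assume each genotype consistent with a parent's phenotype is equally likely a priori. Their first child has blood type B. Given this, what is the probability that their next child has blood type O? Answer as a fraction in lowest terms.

1/20

Possible genotypes: Uma ∈ {I^B I^B, I^B i}; Yara ∈ {I^B I^B, I^B i}.
Weight each parental genotype pair by prior × P(type-B child):
  I^B I^B × I^B I^B: posterior weight 4/15; P(next child type O) = 0.
  I^B I^B × I^B i: posterior weight 4/15; P(next child type O) = 0.
  I^B i × I^B I^B: posterior weight 4/15; P(next child type O) = 0.
  I^B i × I^B i: posterior weight 1/5; P(next child type O) = 1/4.
Weighted sum = 1/20.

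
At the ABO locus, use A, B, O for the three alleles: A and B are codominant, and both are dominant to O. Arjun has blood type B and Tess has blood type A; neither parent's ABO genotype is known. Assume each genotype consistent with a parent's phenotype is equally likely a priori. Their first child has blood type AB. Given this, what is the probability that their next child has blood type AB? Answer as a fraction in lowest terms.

Possible genotypes: Arjun ∈ {BB, BO}; Tess ∈ {AA, AO}.
Weight each parental genotype pair by prior × P(type-AB child):
  BB × AA: posterior weight 4/9; P(next child type AB) = 1.
  BB × AO: posterior weight 2/9; P(next child type AB) = 1/2.
  BO × AA: posterior weight 2/9; P(next child type AB) = 1/2.
  BO × AO: posterior weight 1/9; P(next child type AB) = 1/4.
Weighted sum = 25/36.

25/36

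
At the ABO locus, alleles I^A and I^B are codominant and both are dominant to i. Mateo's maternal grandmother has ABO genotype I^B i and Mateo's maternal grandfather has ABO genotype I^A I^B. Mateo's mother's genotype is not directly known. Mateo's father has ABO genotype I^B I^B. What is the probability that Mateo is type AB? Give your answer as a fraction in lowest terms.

Mateo's mother's ABO genotype from I^B i × I^A I^B: 1/4 I^A I^B, 1/4 I^A i, 1/4 I^B I^B, 1/4 I^B i.
Crossing each possibility with the father I^B I^B and summing P(type AB): 1/4·1/2 + 1/4·1/2 + 1/4·0 + 1/4·0 = 1/4.

1/4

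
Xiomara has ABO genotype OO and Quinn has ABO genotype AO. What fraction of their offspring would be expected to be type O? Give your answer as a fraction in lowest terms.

ABO cross OO × AO → offspring phenotypes: 1/2 O, 1/2 A.
So P(type O) = 1/2.

1/2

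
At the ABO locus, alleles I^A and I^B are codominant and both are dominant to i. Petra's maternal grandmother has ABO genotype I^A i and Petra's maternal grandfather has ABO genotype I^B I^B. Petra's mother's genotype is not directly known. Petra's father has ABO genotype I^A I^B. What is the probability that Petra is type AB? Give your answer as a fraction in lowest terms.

Petra's mother's ABO genotype from I^A i × I^B I^B: 1/2 I^A I^B, 1/2 I^B i.
Crossing each possibility with the father I^A I^B and summing P(type AB): 1/2·1/2 + 1/2·1/4 = 3/8.

3/8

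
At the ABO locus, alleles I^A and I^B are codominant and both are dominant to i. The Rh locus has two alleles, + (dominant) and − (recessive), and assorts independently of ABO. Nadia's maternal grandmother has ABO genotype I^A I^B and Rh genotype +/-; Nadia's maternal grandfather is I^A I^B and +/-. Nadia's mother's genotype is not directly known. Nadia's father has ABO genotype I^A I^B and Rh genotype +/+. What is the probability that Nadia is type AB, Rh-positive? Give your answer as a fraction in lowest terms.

Nadia's mother's ABO genotype from I^A I^B × I^A I^B: 1/4 I^A I^A, 1/2 I^A I^B, 1/4 I^B I^B.
Crossing each possibility with the father I^A I^B and summing P(type AB): 1/4·1/2 + 1/2·1/2 + 1/4·1/2 = 1/2.
Similarly for Rh via the mother's Rh distribution: P(Rh+) = 1.
Independent loci: 1/2 × 1 = 1/2.

1/2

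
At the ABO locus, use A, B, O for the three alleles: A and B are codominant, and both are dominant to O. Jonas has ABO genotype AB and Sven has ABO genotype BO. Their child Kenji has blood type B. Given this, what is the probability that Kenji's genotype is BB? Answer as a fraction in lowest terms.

1/2

Cross AB × BO → 1/4 AB, 1/4 AO, 1/4 BB, 1/4 BO.
Type-B genotypes among offspring: BB (1/4), BO (1/4); total 1/2.
P(BB | type B) = (1/4) / (1/2) = 1/2.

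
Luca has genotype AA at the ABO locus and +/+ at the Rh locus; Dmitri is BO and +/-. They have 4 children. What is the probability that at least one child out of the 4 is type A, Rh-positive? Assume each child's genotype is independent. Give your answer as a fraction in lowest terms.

15/16

ABO cross AA × BO → 1/2 A, 1/2 AB.
Rh cross +/+ × +/- → 1 Rh+; so P(type A, Rh-positive) = 1/2 × 1 = 1/2 per child.
P(none) = (1/2)^4 = 1/16; P(at least one) = 1 − 1/16 = 15/16.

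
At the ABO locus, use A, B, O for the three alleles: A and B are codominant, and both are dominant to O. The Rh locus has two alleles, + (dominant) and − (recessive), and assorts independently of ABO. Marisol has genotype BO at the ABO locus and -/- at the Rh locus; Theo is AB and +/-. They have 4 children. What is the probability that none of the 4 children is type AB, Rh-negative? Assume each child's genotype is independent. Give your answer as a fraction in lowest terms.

2401/4096

ABO cross BO × AB → 1/4 A, 1/2 B, 1/4 AB.
Rh cross -/- × +/- → 1/2 Rh+, 1/2 Rh-; so P(type AB, Rh-negative) = 1/4 × 1/2 = 1/8 per child.
P(not type AB, Rh-negative) = 7/8 for one child; (7/8)^4 = 2401/4096.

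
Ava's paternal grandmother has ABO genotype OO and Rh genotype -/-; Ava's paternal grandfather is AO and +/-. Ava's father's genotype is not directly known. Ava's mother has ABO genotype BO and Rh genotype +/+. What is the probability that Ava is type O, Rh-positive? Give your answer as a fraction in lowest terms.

3/8

Ava's father's ABO genotype from OO × AO: 1/2 AO, 1/2 OO.
Crossing each possibility with the mother BO and summing P(type O): 1/2·1/4 + 1/2·1/2 = 3/8.
Similarly for Rh via the father's Rh distribution: P(Rh+) = 1.
Independent loci: 3/8 × 1 = 3/8.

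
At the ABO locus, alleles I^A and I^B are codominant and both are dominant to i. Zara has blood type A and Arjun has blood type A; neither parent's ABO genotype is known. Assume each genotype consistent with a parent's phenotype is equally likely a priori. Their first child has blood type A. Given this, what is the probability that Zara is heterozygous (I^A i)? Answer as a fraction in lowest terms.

Possible genotypes: Zara ∈ {I^A I^A, I^A i}; Arjun ∈ {I^A I^A, I^A i}.
Weight each parental genotype pair by prior × P(type-A child):
  I^A I^A × I^A I^A: posterior weight 4/15.
  I^A I^A × I^A i: posterior weight 4/15.
  I^A i × I^A I^A: posterior weight 4/15.
  I^A i × I^A i: posterior weight 1/5.
Sum the posterior weight over pairs where Zara is I^A i: 7/15.

7/15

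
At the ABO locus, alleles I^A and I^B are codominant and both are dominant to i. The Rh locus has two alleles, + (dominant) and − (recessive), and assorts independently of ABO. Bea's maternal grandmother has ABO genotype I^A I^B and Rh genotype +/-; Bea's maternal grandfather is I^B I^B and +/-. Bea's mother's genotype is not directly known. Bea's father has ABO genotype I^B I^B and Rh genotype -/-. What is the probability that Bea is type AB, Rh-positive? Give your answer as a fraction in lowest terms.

Bea's mother's ABO genotype from I^A I^B × I^B I^B: 1/2 I^A I^B, 1/2 I^B I^B.
Crossing each possibility with the father I^B I^B and summing P(type AB): 1/2·1/2 + 1/2·0 = 1/4.
Similarly for Rh via the mother's Rh distribution: P(Rh+) = 1/2.
Independent loci: 1/4 × 1/2 = 1/8.

1/8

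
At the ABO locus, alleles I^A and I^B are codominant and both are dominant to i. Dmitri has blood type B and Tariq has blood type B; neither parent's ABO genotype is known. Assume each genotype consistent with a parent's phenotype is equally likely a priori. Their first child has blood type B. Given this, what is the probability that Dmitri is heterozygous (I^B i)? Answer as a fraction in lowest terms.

Possible genotypes: Dmitri ∈ {I^B I^B, I^B i}; Tariq ∈ {I^B I^B, I^B i}.
Weight each parental genotype pair by prior × P(type-B child):
  I^B I^B × I^B I^B: posterior weight 4/15.
  I^B I^B × I^B i: posterior weight 4/15.
  I^B i × I^B I^B: posterior weight 4/15.
  I^B i × I^B i: posterior weight 1/5.
Sum the posterior weight over pairs where Dmitri is I^B i: 7/15.

7/15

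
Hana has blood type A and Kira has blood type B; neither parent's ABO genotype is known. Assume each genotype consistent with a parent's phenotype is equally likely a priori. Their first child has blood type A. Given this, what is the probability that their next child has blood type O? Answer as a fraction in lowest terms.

Possible genotypes: Hana ∈ {I^A I^A, I^A i}; Kira ∈ {I^B I^B, I^B i}.
Weight each parental genotype pair by prior × P(type-A child):
  I^A I^A × I^B i: posterior weight 2/3; P(next child type O) = 0.
  I^A i × I^B i: posterior weight 1/3; P(next child type O) = 1/4.
Weighted sum = 1/12.

1/12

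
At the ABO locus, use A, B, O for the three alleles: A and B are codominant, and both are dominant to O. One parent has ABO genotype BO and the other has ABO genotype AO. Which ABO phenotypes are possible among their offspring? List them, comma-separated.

O, A, B, AB

Gametes from BO × AO give offspring ABO genotypes AB, AO, BO, OO, i.e. phenotypes O, A, B, AB.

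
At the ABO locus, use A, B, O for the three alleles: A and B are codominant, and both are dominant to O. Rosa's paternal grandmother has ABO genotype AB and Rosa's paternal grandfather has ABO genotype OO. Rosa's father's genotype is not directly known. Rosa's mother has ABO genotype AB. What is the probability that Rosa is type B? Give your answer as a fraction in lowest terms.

3/8

Rosa's father's ABO genotype from AB × OO: 1/2 AO, 1/2 BO.
Crossing each possibility with the mother AB and summing P(type B): 1/2·1/4 + 1/2·1/2 = 3/8.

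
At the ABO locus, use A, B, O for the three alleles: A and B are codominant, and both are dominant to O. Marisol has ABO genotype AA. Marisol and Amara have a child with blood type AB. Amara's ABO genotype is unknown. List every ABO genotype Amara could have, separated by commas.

For each candidate genotype of Amara, check whether crossing it with AA can produce every observed child phenotype.
  AA → possible child types {A} ✗
  AB → possible child types {A, AB} ✓
  AO → possible child types {A} ✗
  BB → possible child types {AB} ✓
  BO → possible child types {A, AB} ✓
  OO → possible child types {A} ✗

AB, BB, BO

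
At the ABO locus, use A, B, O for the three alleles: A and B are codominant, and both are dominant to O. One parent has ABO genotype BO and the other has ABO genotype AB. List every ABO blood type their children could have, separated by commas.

Gametes from BO × AB give offspring ABO genotypes AB, AO, BB, BO, i.e. phenotypes A, B, AB.

A, B, AB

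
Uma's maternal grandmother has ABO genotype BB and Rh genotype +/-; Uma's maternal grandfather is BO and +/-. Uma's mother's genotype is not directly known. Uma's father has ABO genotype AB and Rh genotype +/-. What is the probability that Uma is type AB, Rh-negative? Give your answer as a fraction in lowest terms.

3/32

Uma's mother's ABO genotype from BB × BO: 1/2 BB, 1/2 BO.
Crossing each possibility with the father AB and summing P(type AB): 1/2·1/2 + 1/2·1/4 = 3/8.
Similarly for Rh via the mother's Rh distribution: P(Rh-) = 1/4.
Independent loci: 3/8 × 1/4 = 3/32.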